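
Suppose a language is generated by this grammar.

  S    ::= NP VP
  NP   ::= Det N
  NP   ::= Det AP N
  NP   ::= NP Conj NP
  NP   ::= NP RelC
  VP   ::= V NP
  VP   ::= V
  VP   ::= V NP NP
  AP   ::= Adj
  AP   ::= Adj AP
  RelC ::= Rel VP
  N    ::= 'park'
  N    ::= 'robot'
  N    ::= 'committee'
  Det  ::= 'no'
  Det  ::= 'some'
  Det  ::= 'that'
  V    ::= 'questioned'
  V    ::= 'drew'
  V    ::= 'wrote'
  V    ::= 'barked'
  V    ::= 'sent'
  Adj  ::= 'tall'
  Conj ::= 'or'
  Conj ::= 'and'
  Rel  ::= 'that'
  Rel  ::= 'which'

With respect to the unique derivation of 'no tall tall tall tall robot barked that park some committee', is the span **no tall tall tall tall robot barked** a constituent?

[S [NP [Det no] [AP [Adj tall] [AP [Adj tall] [AP [Adj tall] [AP [Adj tall]]]]] [N robot]] [VP [V barked] [NP [Det that] [N park]] [NP [Det some] [N committee]]]]
The smallest constituent containing 'no tall tall tall tall robot barked' is the S spanning 'no tall tall tall tall robot barked that park some committee'; no single node in the tree dominates exactly the given words.

No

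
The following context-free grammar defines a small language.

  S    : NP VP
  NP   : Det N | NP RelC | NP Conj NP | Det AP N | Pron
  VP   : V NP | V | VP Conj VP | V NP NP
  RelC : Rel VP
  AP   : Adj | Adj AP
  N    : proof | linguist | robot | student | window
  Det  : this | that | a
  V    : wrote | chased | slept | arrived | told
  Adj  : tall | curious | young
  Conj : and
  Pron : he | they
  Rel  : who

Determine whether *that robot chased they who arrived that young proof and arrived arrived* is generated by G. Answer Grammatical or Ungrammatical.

Ungrammatical

For S → NP VP, the only prefix that parses as NP is 'that robot', but the remainder 'chased they who arrived that young proof and arrived arrived' is not a VP under these rules.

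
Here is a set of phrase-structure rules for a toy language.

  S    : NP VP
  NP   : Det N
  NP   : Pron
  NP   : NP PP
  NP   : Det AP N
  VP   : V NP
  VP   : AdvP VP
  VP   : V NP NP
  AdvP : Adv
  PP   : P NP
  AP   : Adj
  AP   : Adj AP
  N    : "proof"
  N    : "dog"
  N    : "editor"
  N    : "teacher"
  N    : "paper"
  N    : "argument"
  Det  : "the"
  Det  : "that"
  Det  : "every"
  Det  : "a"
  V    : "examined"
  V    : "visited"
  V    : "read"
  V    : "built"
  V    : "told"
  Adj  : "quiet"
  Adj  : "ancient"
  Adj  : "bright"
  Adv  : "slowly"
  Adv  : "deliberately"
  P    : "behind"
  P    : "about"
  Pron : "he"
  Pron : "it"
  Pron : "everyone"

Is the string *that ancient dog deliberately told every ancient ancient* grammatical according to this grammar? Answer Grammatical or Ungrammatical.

For S → NP VP, the only prefix that parses as NP is 'that ancient dog', but the remainder 'deliberately told every ancient ancient' is not a VP under these rules.

Ungrammatical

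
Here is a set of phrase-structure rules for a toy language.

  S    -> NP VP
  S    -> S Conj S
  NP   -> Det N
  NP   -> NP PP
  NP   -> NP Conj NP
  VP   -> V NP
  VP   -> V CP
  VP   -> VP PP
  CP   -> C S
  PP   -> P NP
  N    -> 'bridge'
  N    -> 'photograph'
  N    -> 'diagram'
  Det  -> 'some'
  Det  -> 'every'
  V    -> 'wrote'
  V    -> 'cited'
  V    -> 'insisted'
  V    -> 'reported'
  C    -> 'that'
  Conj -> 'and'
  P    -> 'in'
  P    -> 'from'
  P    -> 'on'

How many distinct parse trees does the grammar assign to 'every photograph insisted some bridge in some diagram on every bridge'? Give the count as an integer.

Two of the 5 distinct bracketings:
[S [NP [Det every] [N photograph]] [VP [V insisted] [NP [NP [Det some] [N bridge]] [PP [P in] [NP [NP [Det some] [N diagram]] [PP [P on] [NP [Det every] [N bridge]]]]]]]]
[S [NP [Det every] [N photograph]] [VP [V insisted] [NP [NP [NP [Det some] [N bridge]] [PP [P in] [NP [Det some] [N diagram]]]] [PP [P on] [NP [Det every] [N bridge]]]]]]
The trees differ in how a recursive rule is bracketed over the same span.

5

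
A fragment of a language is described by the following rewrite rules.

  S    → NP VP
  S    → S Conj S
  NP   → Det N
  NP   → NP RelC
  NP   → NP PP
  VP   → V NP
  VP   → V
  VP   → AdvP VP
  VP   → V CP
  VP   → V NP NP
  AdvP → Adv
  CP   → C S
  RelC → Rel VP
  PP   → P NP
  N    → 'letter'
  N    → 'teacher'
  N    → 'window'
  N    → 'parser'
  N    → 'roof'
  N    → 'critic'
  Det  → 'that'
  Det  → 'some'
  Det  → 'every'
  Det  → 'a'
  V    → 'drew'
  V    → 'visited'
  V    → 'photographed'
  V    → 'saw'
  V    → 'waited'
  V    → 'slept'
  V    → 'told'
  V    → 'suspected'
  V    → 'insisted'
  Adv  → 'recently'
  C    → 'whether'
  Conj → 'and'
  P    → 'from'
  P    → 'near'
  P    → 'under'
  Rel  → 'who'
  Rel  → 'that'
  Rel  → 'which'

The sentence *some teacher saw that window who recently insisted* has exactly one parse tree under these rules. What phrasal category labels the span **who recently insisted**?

[S [NP [Det some] [N teacher]] [VP [V saw] [NP [NP [Det that] [N window]] [RelC [Rel who] [VP [AdvP [Adv recently]] [VP [V insisted]]]]]]]
The span 'who recently insisted' is the RelC node built by RelC → Rel VP.

RelC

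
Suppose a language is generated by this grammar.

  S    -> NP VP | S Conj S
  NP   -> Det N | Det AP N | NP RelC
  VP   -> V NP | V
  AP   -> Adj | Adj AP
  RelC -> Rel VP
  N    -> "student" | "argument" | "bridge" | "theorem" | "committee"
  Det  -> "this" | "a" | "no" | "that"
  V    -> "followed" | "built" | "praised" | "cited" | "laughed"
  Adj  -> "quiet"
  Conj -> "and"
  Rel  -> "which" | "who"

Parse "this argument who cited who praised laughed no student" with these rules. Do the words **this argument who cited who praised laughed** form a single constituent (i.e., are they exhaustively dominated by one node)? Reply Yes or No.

[S [NP [NP [NP [Det this] [N argument]] [RelC [Rel who] [VP [V cited]]]] [RelC [Rel who] [VP [V praised]]]] [VP [V laughed] [NP [Det no] [N student]]]]
The smallest constituent containing 'this argument who cited who praised laughed' is the S spanning 'this argument who cited who praised laughed no student'; no single node in the tree dominates exactly the given words.

No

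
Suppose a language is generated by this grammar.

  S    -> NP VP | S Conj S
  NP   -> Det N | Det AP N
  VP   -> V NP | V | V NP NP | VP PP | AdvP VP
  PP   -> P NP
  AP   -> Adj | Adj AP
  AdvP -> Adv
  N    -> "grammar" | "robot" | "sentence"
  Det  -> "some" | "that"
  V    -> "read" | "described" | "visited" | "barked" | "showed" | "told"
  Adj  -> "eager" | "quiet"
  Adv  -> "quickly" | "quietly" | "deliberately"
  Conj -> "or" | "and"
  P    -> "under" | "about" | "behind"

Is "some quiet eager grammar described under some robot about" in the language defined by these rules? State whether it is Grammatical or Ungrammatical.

Ungrammatical

For S → NP VP, the only prefix that parses as NP is 'some quiet eager grammar', but the remainder 'described under some robot about' is not a VP under these rules. The alternative S rule S → S Conj S likewise has no satisfying split.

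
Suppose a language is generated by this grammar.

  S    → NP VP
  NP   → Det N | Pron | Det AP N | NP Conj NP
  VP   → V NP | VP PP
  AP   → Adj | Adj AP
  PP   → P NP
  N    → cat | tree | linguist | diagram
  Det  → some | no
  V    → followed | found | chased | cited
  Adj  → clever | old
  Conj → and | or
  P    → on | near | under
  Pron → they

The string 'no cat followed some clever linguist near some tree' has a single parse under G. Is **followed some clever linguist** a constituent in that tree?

[S [NP [Det no] [N cat]] [VP [VP [V followed] [NP [Det some] [AP [Adj clever]] [N linguist]]] [PP [P near] [NP [Det some] [N tree]]]]]
The words 'followed some clever linguist' are exhaustively dominated by a single VP node (built by VP → V NP), so they form a constituent.

Yes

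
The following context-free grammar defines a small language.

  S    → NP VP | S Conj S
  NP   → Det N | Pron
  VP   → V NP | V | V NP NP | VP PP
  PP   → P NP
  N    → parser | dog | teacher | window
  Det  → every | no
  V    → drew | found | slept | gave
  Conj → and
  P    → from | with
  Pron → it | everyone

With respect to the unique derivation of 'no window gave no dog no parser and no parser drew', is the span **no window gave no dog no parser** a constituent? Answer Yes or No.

[S [S [NP [Det no] [N window]] [VP [V gave] [NP [Det no] [N dog]] [NP [Det no] [N parser]]]] [Conj and] [S [NP [Det no] [N parser]] [VP [V drew]]]]
The words 'no window gave no dog no parser' are exhaustively dominated by a single S node (built by S → NP VP), so they form a constituent.

Yes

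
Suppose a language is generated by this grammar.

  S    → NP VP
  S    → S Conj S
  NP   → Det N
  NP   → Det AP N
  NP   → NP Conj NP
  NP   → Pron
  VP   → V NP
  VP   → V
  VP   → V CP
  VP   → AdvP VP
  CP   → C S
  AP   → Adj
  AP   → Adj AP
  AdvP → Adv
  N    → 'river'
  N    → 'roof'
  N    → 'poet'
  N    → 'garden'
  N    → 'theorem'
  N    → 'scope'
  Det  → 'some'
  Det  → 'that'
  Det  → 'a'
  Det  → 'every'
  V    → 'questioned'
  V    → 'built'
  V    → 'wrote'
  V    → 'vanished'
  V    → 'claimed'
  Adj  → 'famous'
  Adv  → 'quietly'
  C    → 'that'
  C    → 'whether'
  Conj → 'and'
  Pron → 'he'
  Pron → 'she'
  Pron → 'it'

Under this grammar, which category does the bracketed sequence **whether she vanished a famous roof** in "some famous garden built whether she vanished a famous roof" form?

CP

S
  NP
    Det: some
    AP
      Adj: famous
    N: garden
  VP
    V: built
    CP
      C: whether
      S
        NP
          Pron: she
        VP
          V: vanished
          NP
            Det: a
            AP
              Adj: famous
            N: roof
The span 'whether she vanished a famous roof' is the CP node built by CP → C S.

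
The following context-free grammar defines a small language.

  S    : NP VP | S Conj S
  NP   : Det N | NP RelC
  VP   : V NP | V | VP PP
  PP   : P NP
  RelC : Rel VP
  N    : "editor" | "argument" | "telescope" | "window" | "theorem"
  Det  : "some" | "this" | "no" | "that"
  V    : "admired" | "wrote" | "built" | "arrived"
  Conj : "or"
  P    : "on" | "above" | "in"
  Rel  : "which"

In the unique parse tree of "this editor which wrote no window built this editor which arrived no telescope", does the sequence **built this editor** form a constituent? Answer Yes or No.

[S [NP [NP [Det this] [N editor]] [RelC [Rel which] [VP [V wrote] [NP [Det no] [N window]]]]] [VP [V built] [NP [NP [Det this] [N editor]] [RelC [Rel which] [VP [V arrived] [NP [Det no] [N telescope]]]]]]]
The smallest constituent containing 'built this editor' is the VP spanning 'built this editor which arrived no telescope'; no single node in the tree dominates exactly the given words.

No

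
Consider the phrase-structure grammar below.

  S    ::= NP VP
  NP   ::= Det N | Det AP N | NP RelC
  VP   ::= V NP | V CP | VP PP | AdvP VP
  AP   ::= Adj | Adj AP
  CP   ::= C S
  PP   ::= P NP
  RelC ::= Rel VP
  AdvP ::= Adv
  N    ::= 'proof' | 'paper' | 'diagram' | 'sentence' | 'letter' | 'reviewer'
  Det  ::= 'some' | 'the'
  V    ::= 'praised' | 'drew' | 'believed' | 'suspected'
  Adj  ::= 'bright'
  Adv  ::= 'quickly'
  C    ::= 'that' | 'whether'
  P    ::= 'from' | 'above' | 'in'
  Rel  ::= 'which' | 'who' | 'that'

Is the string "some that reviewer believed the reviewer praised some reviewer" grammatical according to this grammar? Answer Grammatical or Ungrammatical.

A Det word can never sit immediately before a C/Rel word in any string this grammar generates, so the substring 'some that' rules out a derivation.

Ungrammatical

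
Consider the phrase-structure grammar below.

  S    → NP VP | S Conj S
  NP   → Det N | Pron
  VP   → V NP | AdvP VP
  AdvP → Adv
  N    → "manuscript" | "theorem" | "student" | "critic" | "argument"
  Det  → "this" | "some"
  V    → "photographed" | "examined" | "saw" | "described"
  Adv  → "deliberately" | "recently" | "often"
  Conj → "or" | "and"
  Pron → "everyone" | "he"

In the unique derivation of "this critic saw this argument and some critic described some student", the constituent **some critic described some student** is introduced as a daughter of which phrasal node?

S

[S [S [NP [Det this] [N critic]] [VP [V saw] [NP [Det this] [N argument]]]] [Conj and] [S [NP [Det some] [N critic]] [VP [V described] [NP [Det some] [N student]]]]]
The span 'some critic described some student' is the S node built by S → NP VP.
Its mother is the S built by S → S Conj S.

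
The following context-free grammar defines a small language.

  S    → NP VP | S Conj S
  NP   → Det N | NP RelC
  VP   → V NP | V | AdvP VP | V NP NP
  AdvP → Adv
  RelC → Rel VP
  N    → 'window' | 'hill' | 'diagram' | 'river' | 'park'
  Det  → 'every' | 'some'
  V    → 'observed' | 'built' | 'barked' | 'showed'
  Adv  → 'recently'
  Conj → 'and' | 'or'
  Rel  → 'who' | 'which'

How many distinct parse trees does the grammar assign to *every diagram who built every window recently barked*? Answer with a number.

[S [NP [NP [Det every] [N diagram]] [RelC [Rel who] [VP [V built] [NP [Det every] [N window]]]]] [VP [AdvP [Adv recently]] [VP [V barked]]]]
No rule offers an alternative attachment or grouping for any span, so this is the only derivation.

1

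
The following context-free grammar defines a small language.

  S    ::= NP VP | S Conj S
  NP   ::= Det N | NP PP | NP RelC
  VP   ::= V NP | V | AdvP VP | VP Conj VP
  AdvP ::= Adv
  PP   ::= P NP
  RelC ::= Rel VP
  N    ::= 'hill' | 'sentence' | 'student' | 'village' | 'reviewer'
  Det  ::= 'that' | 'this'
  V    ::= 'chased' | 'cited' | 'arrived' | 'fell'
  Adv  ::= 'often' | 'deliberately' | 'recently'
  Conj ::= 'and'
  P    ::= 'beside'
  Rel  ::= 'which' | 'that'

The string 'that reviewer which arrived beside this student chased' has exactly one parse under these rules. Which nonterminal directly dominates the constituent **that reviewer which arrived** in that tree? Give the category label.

S
  NP
    NP
      NP
        Det: that
        N: reviewer
      RelC
        Rel: which
        VP
          V: arrived
    PP
      P: beside
      NP
        Det: this
        N: student
  VP
    V: chased
The span 'that reviewer which arrived' is the NP node built by NP → NP RelC.
Its mother is the NP built by NP → NP PP.

NP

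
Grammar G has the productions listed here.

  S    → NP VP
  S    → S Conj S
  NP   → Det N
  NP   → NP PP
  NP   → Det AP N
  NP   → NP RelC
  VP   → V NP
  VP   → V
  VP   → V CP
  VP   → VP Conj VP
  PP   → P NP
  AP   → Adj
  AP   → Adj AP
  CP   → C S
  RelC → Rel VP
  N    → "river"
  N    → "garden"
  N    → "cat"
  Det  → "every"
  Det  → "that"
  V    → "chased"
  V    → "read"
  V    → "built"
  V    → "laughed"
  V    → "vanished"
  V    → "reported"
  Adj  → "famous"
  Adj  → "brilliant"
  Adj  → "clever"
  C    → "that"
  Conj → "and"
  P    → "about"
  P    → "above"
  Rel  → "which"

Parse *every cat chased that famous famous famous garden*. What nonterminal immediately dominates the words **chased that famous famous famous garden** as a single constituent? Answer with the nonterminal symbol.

VP

S
  NP
    Det: every
    N: cat
  VP
    V: chased
    NP
      Det: that
      AP
        Adj: famous
        AP
          Adj: famous
          AP
            Adj: famous
      N: garden
The span 'chased that famous famous famous garden' is the VP node built by VP → V NP.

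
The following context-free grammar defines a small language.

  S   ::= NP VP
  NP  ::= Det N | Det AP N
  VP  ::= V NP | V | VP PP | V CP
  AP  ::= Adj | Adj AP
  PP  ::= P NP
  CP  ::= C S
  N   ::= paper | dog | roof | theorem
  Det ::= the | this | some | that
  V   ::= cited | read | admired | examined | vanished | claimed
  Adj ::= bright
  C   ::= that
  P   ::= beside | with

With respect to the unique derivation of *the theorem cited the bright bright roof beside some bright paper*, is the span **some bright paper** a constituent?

Yes

[S [NP [Det the] [N theorem]] [VP [VP [V cited] [NP [Det the] [AP [Adj bright] [AP [Adj bright]]] [N roof]]] [PP [P beside] [NP [Det some] [AP [Adj bright]] [N paper]]]]]
The words 'some bright paper' are exhaustively dominated by a single NP node (built by NP → Det AP N), so they form a constituent.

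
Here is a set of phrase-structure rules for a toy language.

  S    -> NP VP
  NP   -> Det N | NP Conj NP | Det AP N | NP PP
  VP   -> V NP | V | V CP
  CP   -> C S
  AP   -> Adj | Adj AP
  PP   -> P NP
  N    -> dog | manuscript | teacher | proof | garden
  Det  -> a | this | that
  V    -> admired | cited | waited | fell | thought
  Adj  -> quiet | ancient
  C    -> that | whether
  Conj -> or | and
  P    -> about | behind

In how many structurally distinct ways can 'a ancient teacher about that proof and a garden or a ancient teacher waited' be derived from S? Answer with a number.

5

Two of the 5 distinct bracketings:
[S [NP [NP [NP [Det a] [AP [Adj ancient]] [N teacher]] [PP [P about] [NP [Det that] [N proof]]]] [Conj and] [NP [NP [Det a] [N garden]] [Conj or] [NP [Det a] [AP [Adj ancient]] [N teacher]]]] [VP [V waited]]]
[S [NP [NP [NP [NP [Det a] [AP [Adj ancient]] [N teacher]] [PP [P about] [NP [Det that] [N proof]]]] [Conj and] [NP [Det a] [N garden]]] [Conj or] [NP [Det a] [AP [Adj ancient]] [N teacher]]] [VP [V waited]]]
The trees differ in how a recursive rule is bracketed over the same span.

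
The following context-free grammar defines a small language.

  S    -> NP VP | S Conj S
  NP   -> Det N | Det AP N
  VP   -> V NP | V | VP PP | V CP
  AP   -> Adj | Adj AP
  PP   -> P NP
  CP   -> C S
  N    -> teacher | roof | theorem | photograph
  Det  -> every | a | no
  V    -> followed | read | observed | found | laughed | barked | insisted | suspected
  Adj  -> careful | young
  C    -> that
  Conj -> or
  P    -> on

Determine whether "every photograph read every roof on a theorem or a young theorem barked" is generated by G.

[S [S [NP [Det every] [N photograph]] [VP [VP [V read] [NP [Det every] [N roof]]] [PP [P on] [NP [Det a] [N theorem]]]]] [Conj or] [S [NP [Det a] [AP [Adj young]] [N theorem]] [VP [V barked]]]]
Every word is introduced by a lexical rule and the phrasal rules combine the resulting categories into a single S.

Grammatical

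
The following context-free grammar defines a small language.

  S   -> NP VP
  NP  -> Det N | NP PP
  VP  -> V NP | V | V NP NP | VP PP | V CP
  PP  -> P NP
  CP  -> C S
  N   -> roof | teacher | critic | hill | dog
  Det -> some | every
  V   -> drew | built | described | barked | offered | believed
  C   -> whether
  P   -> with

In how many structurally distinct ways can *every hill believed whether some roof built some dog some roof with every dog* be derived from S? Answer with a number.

Two of the 3 distinct bracketings:
[S [NP [Det every] [N hill]] [VP [VP [V believed] [CP [C whether] [S [NP [Det some] [N roof]] [VP [V built] [NP [Det some] [N dog]] [NP [Det some] [N roof]]]]]] [PP [P with] [NP [Det every] [N dog]]]]]
[S [NP [Det every] [N hill]] [VP [V believed] [CP [C whether] [S [NP [Det some] [N roof]] [VP [V built] [NP [Det some] [N dog]] [NP [NP [Det some] [N roof]] [PP [P with] [NP [Det every] [N dog]]]]]]]]]
The difference turns on whether NP → NP PP is used at the relevant span, versus an alternative expansion of NP.

3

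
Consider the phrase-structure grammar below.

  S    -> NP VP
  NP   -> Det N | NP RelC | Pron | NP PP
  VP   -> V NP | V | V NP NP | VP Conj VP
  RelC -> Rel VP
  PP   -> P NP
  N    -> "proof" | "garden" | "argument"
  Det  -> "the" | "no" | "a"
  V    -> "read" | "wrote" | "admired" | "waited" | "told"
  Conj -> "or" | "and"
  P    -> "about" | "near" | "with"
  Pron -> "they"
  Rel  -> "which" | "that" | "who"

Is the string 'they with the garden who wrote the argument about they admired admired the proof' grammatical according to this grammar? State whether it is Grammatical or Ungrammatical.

For S → NP VP, every NP-prefix leaves a non-VP remainder: after 'they' the remainder is not a VP; after 'they with the garden' the remainder is not a VP; after 'they with the garden who wrote' the remainder is not a VP (and 2 more).

Ungrammatical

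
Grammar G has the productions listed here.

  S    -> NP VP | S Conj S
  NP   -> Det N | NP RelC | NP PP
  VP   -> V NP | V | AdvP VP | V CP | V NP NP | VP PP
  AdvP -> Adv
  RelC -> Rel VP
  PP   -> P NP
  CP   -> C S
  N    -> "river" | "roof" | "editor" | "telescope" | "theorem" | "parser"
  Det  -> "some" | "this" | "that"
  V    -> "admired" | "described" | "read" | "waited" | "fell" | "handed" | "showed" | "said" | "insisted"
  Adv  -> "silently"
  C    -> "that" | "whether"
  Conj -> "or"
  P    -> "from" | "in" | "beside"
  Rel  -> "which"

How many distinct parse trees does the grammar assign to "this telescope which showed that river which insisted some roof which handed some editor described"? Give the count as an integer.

Two of the 11 distinct bracketings:
[S [NP [NP [Det this] [N telescope]] [RelC [Rel which] [VP [V showed] [NP [NP [Det that] [N river]] [RelC [Rel which] [VP [V insisted] [NP [NP [Det some] [N roof]] [RelC [Rel which] [VP [V handed] [NP [Det some] [N editor]]]]]]]]]]] [VP [V described]]]
[S [NP [NP [Det this] [N telescope]] [RelC [Rel which] [VP [V showed] [NP [NP [Det that] [N river]] [RelC [Rel which] [VP [V insisted] [NP [NP [Det some] [N roof]] [RelC [Rel which] [VP [V handed]]]] [NP [Det some] [N editor]]]]]]]] [VP [V described]]]
The difference turns on whether VP → V NP NP is used at the relevant span, versus an alternative expansion of VP.

11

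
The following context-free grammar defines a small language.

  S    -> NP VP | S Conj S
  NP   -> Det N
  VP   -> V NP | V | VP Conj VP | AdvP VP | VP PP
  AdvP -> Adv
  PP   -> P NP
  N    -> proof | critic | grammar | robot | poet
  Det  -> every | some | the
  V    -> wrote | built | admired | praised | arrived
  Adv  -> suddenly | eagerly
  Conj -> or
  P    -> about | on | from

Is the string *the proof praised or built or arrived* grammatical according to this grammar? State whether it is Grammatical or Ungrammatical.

S
  NP
    Det: the
    N: proof
  VP
    VP
      V: praised
    Conj: or
    VP
      VP
        V: built
      Conj: or
      VP
        V: arrived
Each bracket corresponds to one application of a listed rule, so the string is derivable from S.

Grammatical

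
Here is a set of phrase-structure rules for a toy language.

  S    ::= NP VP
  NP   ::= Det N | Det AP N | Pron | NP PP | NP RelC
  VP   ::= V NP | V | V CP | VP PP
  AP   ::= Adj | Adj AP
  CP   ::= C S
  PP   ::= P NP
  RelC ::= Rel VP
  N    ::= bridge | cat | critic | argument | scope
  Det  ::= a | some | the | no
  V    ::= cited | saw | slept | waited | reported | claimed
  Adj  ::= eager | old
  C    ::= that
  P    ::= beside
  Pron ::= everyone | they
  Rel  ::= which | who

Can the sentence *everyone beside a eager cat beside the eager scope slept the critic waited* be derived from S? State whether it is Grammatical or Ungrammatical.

Ungrammatical

For S → NP VP, every NP-prefix leaves a non-VP remainder: after 'everyone' the remainder is not a VP; after 'everyone beside a eager cat' the remainder is not a VP; after 'everyone beside a eager cat beside the eager scope' the remainder is not a VP.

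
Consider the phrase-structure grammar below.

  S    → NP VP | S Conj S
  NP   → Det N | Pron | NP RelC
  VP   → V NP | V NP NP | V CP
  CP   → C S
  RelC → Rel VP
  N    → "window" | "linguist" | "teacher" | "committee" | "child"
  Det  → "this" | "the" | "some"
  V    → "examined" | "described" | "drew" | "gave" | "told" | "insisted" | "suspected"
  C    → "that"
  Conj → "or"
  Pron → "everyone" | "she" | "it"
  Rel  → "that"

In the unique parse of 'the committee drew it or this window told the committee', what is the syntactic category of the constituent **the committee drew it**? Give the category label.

S

[S [S [NP [Det the] [N committee]] [VP [V drew] [NP [Pron it]]]] [Conj or] [S [NP [Det this] [N window]] [VP [V told] [NP [Det the] [N committee]]]]]
The span 'the committee drew it' is the S node built by S → NP VP.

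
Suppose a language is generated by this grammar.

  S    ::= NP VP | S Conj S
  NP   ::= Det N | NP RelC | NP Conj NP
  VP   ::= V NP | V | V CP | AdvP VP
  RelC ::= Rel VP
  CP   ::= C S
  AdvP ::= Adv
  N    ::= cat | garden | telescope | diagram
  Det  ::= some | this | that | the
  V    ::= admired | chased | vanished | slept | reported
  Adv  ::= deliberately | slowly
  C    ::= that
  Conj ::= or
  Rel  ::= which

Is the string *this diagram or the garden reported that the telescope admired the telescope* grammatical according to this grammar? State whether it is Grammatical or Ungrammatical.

Grammatical

S
  NP
    NP
      Det: this
      N: diagram
    Conj: or
    NP
      Det: the
      N: garden
  VP
    V: reported
    CP
      C: that
      S
        NP
          Det: the
          N: telescope
        VP
          V: admired
          NP
            Det: the
            N: telescope
Every word is introduced by a lexical rule and the phrasal rules combine the resulting categories into a single S.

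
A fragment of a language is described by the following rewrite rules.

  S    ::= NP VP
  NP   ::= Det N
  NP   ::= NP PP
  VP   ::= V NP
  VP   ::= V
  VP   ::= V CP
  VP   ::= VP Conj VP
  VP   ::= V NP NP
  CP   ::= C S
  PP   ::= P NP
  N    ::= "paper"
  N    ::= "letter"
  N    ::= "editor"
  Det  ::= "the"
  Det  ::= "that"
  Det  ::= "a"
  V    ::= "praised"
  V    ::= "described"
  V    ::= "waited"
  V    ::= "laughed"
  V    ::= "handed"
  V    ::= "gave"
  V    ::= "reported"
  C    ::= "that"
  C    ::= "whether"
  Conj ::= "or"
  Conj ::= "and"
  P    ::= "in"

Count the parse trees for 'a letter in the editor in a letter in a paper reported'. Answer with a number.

Two of the 5 distinct bracketings:
[S [NP [NP [Det a] [N letter]] [PP [P in] [NP [NP [Det the] [N editor]] [PP [P in] [NP [NP [Det a] [N letter]] [PP [P in] [NP [Det a] [N paper]]]]]]]] [VP [V reported]]]
[S [NP [NP [Det a] [N letter]] [PP [P in] [NP [NP [NP [Det the] [N editor]] [PP [P in] [NP [Det a] [N letter]]]] [PP [P in] [NP [Det a] [N paper]]]]]] [VP [V reported]]]
The trees differ in how a recursive rule is bracketed over the same span.

5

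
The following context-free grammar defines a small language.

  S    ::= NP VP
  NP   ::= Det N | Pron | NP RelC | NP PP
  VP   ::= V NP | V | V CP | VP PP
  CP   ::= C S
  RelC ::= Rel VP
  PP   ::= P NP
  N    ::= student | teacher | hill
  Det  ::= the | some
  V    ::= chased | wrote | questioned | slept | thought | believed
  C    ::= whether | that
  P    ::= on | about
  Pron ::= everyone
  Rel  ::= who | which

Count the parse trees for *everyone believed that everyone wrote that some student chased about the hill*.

Two of the 3 distinct bracketings:
[S [NP [Pron everyone]] [VP [V believed] [CP [C that] [S [NP [Pron everyone]] [VP [V wrote] [CP [C that] [S [NP [Det some] [N student]] [VP [VP [V chased]] [PP [P about] [NP [Det the] [N hill]]]]]]]]]]]
[S [NP [Pron everyone]] [VP [V believed] [CP [C that] [S [NP [Pron everyone]] [VP [VP [V wrote] [CP [C that] [S [NP [Det some] [N student]] [VP [V chased]]]]] [PP [P about] [NP [Det the] [N hill]]]]]]]]
The trees differ in how a recursive rule is bracketed over the same span.

3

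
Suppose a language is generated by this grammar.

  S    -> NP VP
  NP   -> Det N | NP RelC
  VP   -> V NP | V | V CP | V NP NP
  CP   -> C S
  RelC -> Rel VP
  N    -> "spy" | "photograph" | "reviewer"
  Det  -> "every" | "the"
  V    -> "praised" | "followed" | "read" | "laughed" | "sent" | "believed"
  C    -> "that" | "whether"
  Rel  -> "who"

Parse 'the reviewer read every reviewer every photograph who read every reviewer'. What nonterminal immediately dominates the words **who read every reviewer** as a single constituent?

RelC

[S [NP [Det the] [N reviewer]] [VP [V read] [NP [Det every] [N reviewer]] [NP [NP [Det every] [N photograph]] [RelC [Rel who] [VP [V read] [NP [Det every] [N reviewer]]]]]]]
The span 'who read every reviewer' is the RelC node built by RelC → Rel VP.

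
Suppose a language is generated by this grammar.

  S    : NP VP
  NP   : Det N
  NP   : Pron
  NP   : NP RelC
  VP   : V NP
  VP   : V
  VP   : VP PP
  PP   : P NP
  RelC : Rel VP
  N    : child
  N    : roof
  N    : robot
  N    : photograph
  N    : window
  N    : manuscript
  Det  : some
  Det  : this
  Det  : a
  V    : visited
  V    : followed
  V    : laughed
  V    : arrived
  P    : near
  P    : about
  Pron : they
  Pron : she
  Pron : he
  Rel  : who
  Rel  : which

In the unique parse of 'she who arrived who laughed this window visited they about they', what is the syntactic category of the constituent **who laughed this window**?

RelC

[S [NP [NP [NP [Pron she]] [RelC [Rel who] [VP [V arrived]]]] [RelC [Rel who] [VP [V laughed] [NP [Det this] [N window]]]]] [VP [VP [V visited] [NP [Pron they]]] [PP [P about] [NP [Pron they]]]]]
The span 'who laughed this window' is the RelC node built by RelC → Rel VP.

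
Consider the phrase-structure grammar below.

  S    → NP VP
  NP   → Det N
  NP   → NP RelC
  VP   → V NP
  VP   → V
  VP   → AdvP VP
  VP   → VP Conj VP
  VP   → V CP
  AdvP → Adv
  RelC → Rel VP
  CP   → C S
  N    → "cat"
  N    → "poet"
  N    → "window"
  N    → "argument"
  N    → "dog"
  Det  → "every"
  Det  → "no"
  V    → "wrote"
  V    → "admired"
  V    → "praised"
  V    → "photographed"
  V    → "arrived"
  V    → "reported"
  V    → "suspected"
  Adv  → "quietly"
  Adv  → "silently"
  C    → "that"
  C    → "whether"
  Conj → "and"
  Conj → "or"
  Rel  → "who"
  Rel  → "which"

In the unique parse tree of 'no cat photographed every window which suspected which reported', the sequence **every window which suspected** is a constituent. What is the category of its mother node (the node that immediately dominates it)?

NP

S
  NP
    Det: no
    N: cat
  VP
    V: photographed
    NP
      NP
        NP
          Det: every
          N: window
        RelC
          Rel: which
          VP
            V: suspected
      RelC
        Rel: which
        VP
          V: reported
The span 'every window which suspected' is the NP node built by NP → NP RelC.
Its mother is the NP built by NP → NP RelC.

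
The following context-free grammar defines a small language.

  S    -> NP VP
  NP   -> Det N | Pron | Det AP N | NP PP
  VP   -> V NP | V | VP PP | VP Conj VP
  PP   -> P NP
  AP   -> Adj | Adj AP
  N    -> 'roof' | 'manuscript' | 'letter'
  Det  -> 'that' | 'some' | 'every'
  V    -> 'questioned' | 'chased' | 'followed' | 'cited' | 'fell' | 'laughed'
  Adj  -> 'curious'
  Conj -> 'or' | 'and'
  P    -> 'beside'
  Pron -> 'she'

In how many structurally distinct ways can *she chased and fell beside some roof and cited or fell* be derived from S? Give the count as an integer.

Two of the 7 distinct bracketings:
[S [NP [Pron she]] [VP [VP [V chased]] [Conj and] [VP [VP [VP [V fell]] [PP [P beside] [NP [Det some] [N roof]]]] [Conj and] [VP [VP [V cited]] [Conj or] [VP [V fell]]]]]]
[S [NP [Pron she]] [VP [VP [V chased]] [Conj and] [VP [VP [VP [VP [V fell]] [PP [P beside] [NP [Det some] [N roof]]]] [Conj and] [VP [V cited]]] [Conj or] [VP [V fell]]]]]
The trees differ in how a recursive rule is bracketed over the same span.

7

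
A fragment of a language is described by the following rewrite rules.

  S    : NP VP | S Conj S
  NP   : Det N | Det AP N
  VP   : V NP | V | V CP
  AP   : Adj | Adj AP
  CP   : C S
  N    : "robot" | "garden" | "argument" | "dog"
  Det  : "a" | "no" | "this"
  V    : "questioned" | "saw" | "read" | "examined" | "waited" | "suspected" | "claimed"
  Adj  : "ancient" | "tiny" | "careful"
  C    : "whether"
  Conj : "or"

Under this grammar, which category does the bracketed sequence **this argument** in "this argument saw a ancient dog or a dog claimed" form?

NP

[S [S [NP [Det this] [N argument]] [VP [V saw] [NP [Det a] [AP [Adj ancient]] [N dog]]]] [Conj or] [S [NP [Det a] [N dog]] [VP [V claimed]]]]
The span 'this argument' is the NP node built by NP → Det N.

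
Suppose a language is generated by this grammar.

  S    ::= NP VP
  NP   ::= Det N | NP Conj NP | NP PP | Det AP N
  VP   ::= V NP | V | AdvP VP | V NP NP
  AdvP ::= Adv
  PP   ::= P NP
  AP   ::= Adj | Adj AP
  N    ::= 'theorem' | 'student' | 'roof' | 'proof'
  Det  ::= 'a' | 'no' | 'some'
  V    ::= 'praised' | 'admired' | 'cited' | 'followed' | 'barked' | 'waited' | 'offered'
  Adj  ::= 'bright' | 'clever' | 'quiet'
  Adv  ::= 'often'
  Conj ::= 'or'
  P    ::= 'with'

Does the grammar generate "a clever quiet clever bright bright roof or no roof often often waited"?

[S [NP [NP [Det a] [AP [Adj clever] [AP [Adj quiet] [AP [Adj clever] [AP [Adj bright] [AP [Adj bright]]]]]] [N roof]] [Conj or] [NP [Det no] [N roof]]] [VP [AdvP [Adv often]] [VP [AdvP [Adv often]] [VP [V waited]]]]]
Each bracket corresponds to one application of a listed rule, so the string is derivable from S.

Grammatical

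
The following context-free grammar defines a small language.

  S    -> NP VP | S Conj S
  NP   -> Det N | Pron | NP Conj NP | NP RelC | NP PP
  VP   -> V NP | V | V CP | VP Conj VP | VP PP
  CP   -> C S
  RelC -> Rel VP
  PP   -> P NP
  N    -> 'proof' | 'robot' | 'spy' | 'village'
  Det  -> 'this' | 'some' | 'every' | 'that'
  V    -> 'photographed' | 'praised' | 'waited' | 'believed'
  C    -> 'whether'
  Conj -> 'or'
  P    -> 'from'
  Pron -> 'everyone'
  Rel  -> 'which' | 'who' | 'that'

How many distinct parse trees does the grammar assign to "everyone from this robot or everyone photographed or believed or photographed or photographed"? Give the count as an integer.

10

Two of the 10 distinct bracketings:
[S [NP [NP [NP [Pron everyone]] [PP [P from] [NP [Det this] [N robot]]]] [Conj or] [NP [Pron everyone]]] [VP [VP [V photographed]] [Conj or] [VP [VP [V believed]] [Conj or] [VP [VP [V photographed]] [Conj or] [VP [V photographed]]]]]]
[S [NP [NP [NP [Pron everyone]] [PP [P from] [NP [Det this] [N robot]]]] [Conj or] [NP [Pron everyone]]] [VP [VP [V photographed]] [Conj or] [VP [VP [VP [V believed]] [Conj or] [VP [V photographed]]] [Conj or] [VP [V photographed]]]]]
The trees differ in how a recursive rule is bracketed over the same span.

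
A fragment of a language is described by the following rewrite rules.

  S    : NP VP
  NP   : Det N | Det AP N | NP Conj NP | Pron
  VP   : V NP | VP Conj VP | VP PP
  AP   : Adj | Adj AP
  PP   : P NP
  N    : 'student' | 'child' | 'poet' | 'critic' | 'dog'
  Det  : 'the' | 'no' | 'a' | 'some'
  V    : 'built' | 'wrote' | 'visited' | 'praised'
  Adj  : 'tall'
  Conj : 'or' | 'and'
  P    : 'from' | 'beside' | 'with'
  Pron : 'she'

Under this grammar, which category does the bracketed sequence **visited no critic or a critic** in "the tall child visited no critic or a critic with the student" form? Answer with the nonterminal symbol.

[S [NP [Det the] [AP [Adj tall]] [N child]] [VP [VP [V visited] [NP [NP [Det no] [N critic]] [Conj or] [NP [Det a] [N critic]]]] [PP [P with] [NP [Det the] [N student]]]]]
The span 'visited no critic or a critic' is the VP node built by VP → V NP.

VP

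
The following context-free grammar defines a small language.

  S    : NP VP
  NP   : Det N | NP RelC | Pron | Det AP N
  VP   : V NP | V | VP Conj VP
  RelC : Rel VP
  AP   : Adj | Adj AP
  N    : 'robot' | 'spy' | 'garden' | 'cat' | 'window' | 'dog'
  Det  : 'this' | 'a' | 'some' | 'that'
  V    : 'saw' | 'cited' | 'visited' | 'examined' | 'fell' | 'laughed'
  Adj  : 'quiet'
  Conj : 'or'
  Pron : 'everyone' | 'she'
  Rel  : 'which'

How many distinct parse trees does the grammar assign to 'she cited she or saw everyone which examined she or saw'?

Two of the 3 distinct bracketings:
[S [NP [Pron she]] [VP [VP [V cited] [NP [Pron she]]] [Conj or] [VP [V saw] [NP [NP [Pron everyone]] [RelC [Rel which] [VP [VP [V examined] [NP [Pron she]]] [Conj or] [VP [V saw]]]]]]]]
[S [NP [Pron she]] [VP [VP [V cited] [NP [Pron she]]] [Conj or] [VP [VP [V saw] [NP [NP [Pron everyone]] [RelC [Rel which] [VP [V examined] [NP [Pron she]]]]]] [Conj or] [VP [V saw]]]]]
The trees differ in how a recursive rule is bracketed over the same span.

3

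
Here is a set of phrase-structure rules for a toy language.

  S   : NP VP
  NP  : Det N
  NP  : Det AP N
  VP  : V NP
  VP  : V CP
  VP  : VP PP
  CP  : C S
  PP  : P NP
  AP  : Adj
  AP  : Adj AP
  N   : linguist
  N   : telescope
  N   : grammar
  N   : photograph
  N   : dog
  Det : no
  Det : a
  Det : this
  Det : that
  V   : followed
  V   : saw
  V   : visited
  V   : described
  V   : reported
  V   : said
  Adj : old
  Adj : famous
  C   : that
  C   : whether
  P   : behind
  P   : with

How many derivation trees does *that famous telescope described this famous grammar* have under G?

1

[S [NP [Det that] [AP [Adj famous]] [N telescope]] [VP [V described] [NP [Det this] [AP [Adj famous]] [N grammar]]]]
No rule offers an alternative attachment or grouping for any span, so this is the only derivation.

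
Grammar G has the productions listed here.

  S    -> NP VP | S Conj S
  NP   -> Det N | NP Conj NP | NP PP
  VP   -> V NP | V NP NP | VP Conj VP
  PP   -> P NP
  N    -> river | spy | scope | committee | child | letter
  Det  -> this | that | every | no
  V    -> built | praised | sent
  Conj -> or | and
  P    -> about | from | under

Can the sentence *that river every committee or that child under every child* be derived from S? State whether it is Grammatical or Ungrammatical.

For S → NP VP, the only prefix that parses as NP is 'that river', but the remainder 'every committee or that child under every child' is not a VP under these rules. The alternative S rule S → S Conj S likewise has no satisfying split.

Ungrammatical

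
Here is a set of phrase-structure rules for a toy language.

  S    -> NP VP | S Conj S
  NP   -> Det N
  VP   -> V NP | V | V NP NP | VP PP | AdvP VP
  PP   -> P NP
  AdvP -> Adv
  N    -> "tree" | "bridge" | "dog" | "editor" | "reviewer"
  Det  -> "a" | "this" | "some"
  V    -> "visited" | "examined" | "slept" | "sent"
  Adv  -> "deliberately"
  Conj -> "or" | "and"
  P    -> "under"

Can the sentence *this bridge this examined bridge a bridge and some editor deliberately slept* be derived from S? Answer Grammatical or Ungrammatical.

A Det word can never sit immediately before a V word in any string this grammar generates, so the substring 'this examined' rules out a derivation.

Ungrammatical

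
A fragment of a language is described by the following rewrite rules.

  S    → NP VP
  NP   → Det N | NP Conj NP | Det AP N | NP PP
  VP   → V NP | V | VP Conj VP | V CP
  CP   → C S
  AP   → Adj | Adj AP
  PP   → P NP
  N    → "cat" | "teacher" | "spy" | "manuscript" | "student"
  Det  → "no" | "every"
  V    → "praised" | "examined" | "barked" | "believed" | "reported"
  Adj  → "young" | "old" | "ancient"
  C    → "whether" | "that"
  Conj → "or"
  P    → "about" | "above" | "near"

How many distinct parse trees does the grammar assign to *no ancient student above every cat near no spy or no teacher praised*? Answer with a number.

Two of the 5 distinct bracketings:
[S [NP [NP [NP [Det no] [AP [Adj ancient]] [N student]] [PP [P above] [NP [NP [Det every] [N cat]] [PP [P near] [NP [Det no] [N spy]]]]]] [Conj or] [NP [Det no] [N teacher]]] [VP [V praised]]]
[S [NP [NP [NP [NP [Det no] [AP [Adj ancient]] [N student]] [PP [P above] [NP [Det every] [N cat]]]] [PP [P near] [NP [Det no] [N spy]]]] [Conj or] [NP [Det no] [N teacher]]] [VP [V praised]]]
The trees differ in how a recursive rule is bracketed over the same span.

5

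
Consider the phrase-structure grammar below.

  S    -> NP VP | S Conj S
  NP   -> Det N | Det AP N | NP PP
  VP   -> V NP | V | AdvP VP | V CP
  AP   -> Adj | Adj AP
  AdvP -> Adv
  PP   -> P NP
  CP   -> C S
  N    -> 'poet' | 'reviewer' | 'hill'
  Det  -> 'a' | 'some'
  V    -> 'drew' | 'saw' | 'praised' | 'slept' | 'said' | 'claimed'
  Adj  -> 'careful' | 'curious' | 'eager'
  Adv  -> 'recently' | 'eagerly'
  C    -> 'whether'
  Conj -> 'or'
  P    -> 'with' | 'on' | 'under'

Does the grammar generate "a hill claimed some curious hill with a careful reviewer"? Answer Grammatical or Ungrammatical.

Grammatical

[S [NP [Det a] [N hill]] [VP [V claimed] [NP [NP [Det some] [AP [Adj curious]] [N hill]] [PP [P with] [NP [Det a] [AP [Adj careful]] [N reviewer]]]]]]
The bracketing above is licensed at every node by one of the given productions, with S at the root.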